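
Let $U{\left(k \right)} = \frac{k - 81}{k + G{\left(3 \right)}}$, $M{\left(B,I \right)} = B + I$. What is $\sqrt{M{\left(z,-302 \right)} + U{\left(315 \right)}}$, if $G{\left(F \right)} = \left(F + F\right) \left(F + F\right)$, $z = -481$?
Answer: $\frac{i \sqrt{7041}}{3} \approx 27.97 i$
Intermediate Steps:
$G{\left(F \right)} = 4 F^{2}$ ($G{\left(F \right)} = 2 F 2 F = 4 F^{2}$)
$U{\left(k \right)} = \frac{-81 + k}{36 + k}$ ($U{\left(k \right)} = \frac{k - 81}{k + 4 \cdot 3^{2}} = \frac{-81 + k}{k + 4 \cdot 9} = \frac{-81 + k}{k + 36} = \frac{-81 + k}{36 + k}$)
$\sqrt{M{\left(z,-302 \right)} + U{\left(315 \right)}} = \sqrt{\left(-481 - 302\right) + \frac{-81 + 315}{36 + 315}} = \sqrt{-783 + \frac{1}{351} \cdot 234} = \sqrt{-783 + \frac{2}{3}} = \sqrt{- \frac{2347}{3}} = \frac{i \sqrt{7041}}{3}$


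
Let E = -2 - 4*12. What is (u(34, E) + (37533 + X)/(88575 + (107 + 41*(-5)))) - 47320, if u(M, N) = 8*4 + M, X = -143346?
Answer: -4180997971/88477 ≈ -47255.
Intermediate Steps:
E = -50 (E = -2 - 48 = -50)
u(M, N) = 32 + M
(u(34, E) + (37533 + X)/(88575 + (107 + 41*(-5)))) - 47320 = ((32 + 34) + (37533 - 143346)/(88575 + (107 + 41*(-5)))) - 47320 = (66 - 105813/(88575 + (107 - 205))) - 47320 = (66 - 105813/(88575 - 98)) - 47320 = (66 - 105813/88477) - 47320 = 5733669/88477 - 47320 = -4180997971/88477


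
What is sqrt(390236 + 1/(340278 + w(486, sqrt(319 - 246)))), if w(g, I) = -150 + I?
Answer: sqrt(132730190209 + 390236*sqrt(73))/sqrt(340128 + sqrt(73)) ≈ 624.69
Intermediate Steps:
sqrt(390236 + 1/(340278 + w(486, sqrt(319 - 246)))) = sqrt(390236 + 1/(340278 + (-150 + sqrt(319 - 246)))) = sqrt(390236 + 1/(340278 + (-150 + sqrt(73)))) = sqrt(390236 + 1/(340128 + sqrt(73)))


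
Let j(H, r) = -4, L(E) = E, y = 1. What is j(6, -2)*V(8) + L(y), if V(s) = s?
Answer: -31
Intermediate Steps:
j(6, -2)*V(8) + L(y) = -4*8 + 1 = -32 + 1 = -31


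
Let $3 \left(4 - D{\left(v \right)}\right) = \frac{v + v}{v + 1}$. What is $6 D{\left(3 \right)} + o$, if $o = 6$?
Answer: $27$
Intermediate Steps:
$D{\left(v \right)} = 4 - \frac{2 v}{3 \left(1 + v\right)}$ ($D{\left(v \right)} = 4 - \frac{\left(v + v\right) \frac{1}{v + 1}}{3} = 4 - \frac{2 v \frac{1}{1 + v}}{3} = 4 - \frac{2 v}{3 \left(1 + v\right)}$)
$6 D{\left(3 \right)} + o = 6 \frac{2 \left(6 + 5 \cdot 3\right)}{3 \left(1 + 3\right)} + 6 = 6 \frac{2 \left(6 + 15\right)}{3 \cdot 4} + 6 = 6 \cdot \frac{2}{3} \cdot \frac{1}{4} \cdot 21 + 6 = 6 \cdot \frac{7}{2} + 6 = 21 + 6 = 27$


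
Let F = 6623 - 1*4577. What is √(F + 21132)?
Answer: √23178 ≈ 152.24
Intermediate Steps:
F = 2046 (F = 6623 - 4577 = 2046)
√(F + 21132) = √(2046 + 21132) = √23178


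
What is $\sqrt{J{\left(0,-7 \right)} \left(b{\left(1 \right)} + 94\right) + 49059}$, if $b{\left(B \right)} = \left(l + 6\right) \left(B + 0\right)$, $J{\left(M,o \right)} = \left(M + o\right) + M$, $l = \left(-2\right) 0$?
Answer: $\sqrt{48359} \approx 219.91$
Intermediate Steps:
$l = 0$
$J{\left(M,o \right)} = o + 2 M$
$b{\left(B \right)} = 6 B$ ($b{\left(B \right)} = \left(0 + 6\right) \left(B + 0\right) = 6 B$)
$\sqrt{J{\left(0,-7 \right)} \left(b{\left(1 \right)} + 94\right) + 49059} = \sqrt{\left(-7 + 2 \cdot 0\right) \left(6 \cdot 1 + 94\right) + 49059} = \sqrt{\left(-7 + 0\right) \left(6 + 94\right) + 49059} = \sqrt{\left(-7\right) 100 + 49059} = \sqrt{-700 + 49059} = \sqrt{48359}$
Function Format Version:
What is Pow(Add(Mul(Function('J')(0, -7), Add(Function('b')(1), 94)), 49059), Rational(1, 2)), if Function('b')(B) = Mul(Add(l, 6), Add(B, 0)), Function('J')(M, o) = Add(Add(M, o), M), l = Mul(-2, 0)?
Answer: Pow(48359, Rational(1, 2)) ≈ 219.91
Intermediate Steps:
l = 0
Function('J')(M, o) = Add(o, Mul(2, M))
Function('b')(B) = Mul(6, B) (Function('b')(B) = Mul(Add(0, 6), Add(B, 0)) = Mul(6, B))
Pow(Add(Mul(Function('J')(0, -7), Add(Function('b')(1), 94)), 49059), Rational(1, 2)) = Pow(Add(Mul(Add(-7, Mul(2, 0)), Add(Mul(6, 1), 94)), 49059), Rational(1, 2)) = Pow(Add(Mul(Add(-7, 0), Add(6, 94)), 49059), Rational(1, 2)) = Pow(Add(Mul(-7, 100), 49059), Rational(1, 2)) = Pow(Add(-700, 49059), Rational(1, 2)) = Pow(48359, Rational(1, 2))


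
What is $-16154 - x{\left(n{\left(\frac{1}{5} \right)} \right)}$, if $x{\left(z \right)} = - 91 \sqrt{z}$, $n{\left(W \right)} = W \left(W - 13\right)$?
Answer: $-16154 + \frac{728 i}{5} \approx -16154.0 + 145.6 i$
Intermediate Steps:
$n{\left(W \right)} = W \left(-13 + W\right)$
$-16154 - x{\left(n{\left(\frac{1}{5} \right)} \right)} = -16154 - - 91 \sqrt{\frac{-13 + \frac{1}{5}}{5}} = -16154 - - 91 \sqrt{\frac{1}{5} \left(- \frac{64}{5}\right)} = -16154 - - 91 \sqrt{- \frac{64}{25}} = -16154 - - 91 \frac{8 i}{5} = -16154 - - \frac{728 i}{5} = -16154 + \frac{728 i}{5}$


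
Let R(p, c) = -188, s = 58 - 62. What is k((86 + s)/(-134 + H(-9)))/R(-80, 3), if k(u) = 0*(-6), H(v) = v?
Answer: 0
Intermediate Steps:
s = -4
k(u) = 0
k((86 + s)/(-134 + H(-9)))/R(-80, 3) = 0/(-188) = 0*(-1/188) = 0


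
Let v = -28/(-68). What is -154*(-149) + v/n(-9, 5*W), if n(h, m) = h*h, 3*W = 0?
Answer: 31596649/1377 ≈ 22946.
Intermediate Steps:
W = 0 (W = (⅓)*0 = 0)
n(h, m) = h²
v = 7/17 (v = -28*(-1/68) = 7/17 ≈ 0.41176)
-154*(-149) + v/n(-9, 5*W) = -154*(-149) + 7/(17*((-9)²)) = 22946 + (7/17)/81 = 22946 + (7/17)*(1/81) = 22946 + 7/1377 = 31596649/1377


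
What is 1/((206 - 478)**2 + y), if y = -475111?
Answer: -1/401127 ≈ -2.4930e-6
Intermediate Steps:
1/((206 - 478)**2 + y) = 1/((206 - 478)**2 - 475111) = 1/((-272)**2 - 475111) = 1/(73984 - 475111) = 1/(-401127) = -1/401127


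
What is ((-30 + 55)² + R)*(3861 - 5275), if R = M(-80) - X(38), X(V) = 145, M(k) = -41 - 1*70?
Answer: -521766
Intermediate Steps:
M(k) = -111 (M(k) = -41 - 70 = -111)
R = -256 (R = -111 - 1*145 = -111 - 145 = -256)
((-30 + 55)² + R)*(3861 - 5275) = ((-30 + 55)² - 256)*(3861 - 5275) = (25² - 256)*(-1414) = (625 - 256)*(-1414) = 369*(-1414) = -521766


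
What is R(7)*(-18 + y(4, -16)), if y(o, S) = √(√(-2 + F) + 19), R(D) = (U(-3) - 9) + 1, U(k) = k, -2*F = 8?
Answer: 198 - 11*√(19 + I*√6) ≈ 149.95 - 3.0844*I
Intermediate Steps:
F = -4 (F = -½*8 = -4)
R(D) = -11 (R(D) = (-3 - 9) + 1 = -12 + 1 = -11)
y(o, S) = √(19 + I*√6) (y(o, S) = √(√(-2 - 4) + 19) = √(√(-6) + 19) = √(I*√6 + 19) = √(19 + I*√6))
R(7)*(-18 + y(4, -16)) = -11*(-18 + √(19 + I*√6)) = 198 - 11*√(19 + I*√6)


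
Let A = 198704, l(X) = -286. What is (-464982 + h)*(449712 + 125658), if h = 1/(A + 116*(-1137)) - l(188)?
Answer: -8931833625705435/33406 ≈ -2.6737e+11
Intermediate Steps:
h = 19108233/66812 (h = 1/(198704 + 116*(-1137)) - 1*(-286) = 1/(198704 - 131892) + 286 = 1/66812 + 286 = 19108233/66812 ≈ 286.00)
(-464982 + h)*(449712 + 125658) = (-464982 + 19108233/66812)*(449712 + 125658) = -31047269151/66812*575370 = -8931833625705435/33406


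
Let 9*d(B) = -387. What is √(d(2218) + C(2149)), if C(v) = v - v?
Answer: I*√43 ≈ 6.5574*I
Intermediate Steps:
d(B) = -43 (d(B) = (⅑)*(-387) = -43)
C(v) = 0
√(d(2218) + C(2149)) = √(-43 + 0) = √(-43) = I*√43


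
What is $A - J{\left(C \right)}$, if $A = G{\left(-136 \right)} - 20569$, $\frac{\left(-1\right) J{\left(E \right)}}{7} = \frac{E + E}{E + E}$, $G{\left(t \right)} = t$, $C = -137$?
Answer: $-20698$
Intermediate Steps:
$J{\left(E \right)} = -7$ ($J{\left(E \right)} = - 7 \frac{E + E}{E + E} = - 7 \frac{2 E}{2 E} = - 7 \cdot 2 E \frac{1}{2 E} = \left(-7\right) 1 = -7$)
$A = -20705$ ($A = -136 - 20569 = -20705$)
$A - J{\left(C \right)} = -20705 - -7 = -20705 + 7 = -20698$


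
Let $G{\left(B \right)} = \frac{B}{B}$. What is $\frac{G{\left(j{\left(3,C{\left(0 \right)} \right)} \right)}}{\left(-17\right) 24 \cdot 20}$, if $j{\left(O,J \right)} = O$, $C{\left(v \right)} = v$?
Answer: $- \frac{1}{8160} \approx -0.00012255$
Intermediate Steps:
$G{\left(B \right)} = 1$
$\frac{G{\left(j{\left(3,C{\left(0 \right)} \right)} \right)}}{\left(-17\right) 24 \cdot 20} = 1 \frac{1}{\left(-17\right) 24 \cdot 20} = 1 \frac{1}{\left(-408\right) 20} = 1 \frac{1}{-8160} = 1 \left(- \frac{1}{8160}\right) = - \frac{1}{8160}$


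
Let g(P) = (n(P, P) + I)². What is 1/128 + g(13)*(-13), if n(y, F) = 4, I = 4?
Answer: -106495/128 ≈ -831.99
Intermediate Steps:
g(P) = 64 (g(P) = (4 + 4)² = 8² = 64)
1/128 + g(13)*(-13) = 1/128 + 64*(-13) = 1/128 - 832 = -106495/128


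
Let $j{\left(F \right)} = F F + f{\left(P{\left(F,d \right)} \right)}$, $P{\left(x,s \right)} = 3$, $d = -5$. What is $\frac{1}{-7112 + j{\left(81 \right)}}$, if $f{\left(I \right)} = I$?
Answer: $- \frac{1}{548} \approx -0.0018248$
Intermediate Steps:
$j{\left(F \right)} = 3 + F^{2}$ ($j{\left(F \right)} = F F + 3 = F^{2} + 3 = 3 + F^{2}$)
$\frac{1}{-7112 + j{\left(81 \right)}} = \frac{1}{-7112 + \left(3 + 81^{2}\right)} = \frac{1}{-7112 + \left(3 + 6561\right)} = \frac{1}{-7112 + 6564} = \frac{1}{-548} = - \frac{1}{548}$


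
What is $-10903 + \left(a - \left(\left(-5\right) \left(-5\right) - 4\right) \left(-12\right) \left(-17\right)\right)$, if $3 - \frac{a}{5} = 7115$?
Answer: $-50747$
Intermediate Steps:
$a = -35560$ ($a = 15 - 35575 = -35560$)
$-10903 + \left(a - \left(\left(-5\right) \left(-5\right) - 4\right) \left(-12\right) \left(-17\right)\right) = -10903 - \left(35560 + \left(\left(-5\right) \left(-5\right) - 4\right) \left(-12\right) \left(-17\right)\right) = -10903 - \left(35560 + \left(25 - 4\right) \left(-12\right) \left(-17\right)\right) = -10903 - \left(35560 + 21 \left(-12\right) \left(-17\right)\right) = -10903 - \left(35560 - -4284\right) = -10903 - 39844 = -50747$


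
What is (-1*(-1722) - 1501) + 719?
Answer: 940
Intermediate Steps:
(-1*(-1722) - 1501) + 719 = (1722 - 1501) + 719 = 221 + 719 = 940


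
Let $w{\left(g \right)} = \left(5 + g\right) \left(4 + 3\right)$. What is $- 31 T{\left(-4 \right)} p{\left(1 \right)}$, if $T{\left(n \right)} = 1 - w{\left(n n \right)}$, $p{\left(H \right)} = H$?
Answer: $4526$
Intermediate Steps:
$w{\left(g \right)} = 35 + 7 g$ ($w{\left(g \right)} = \left(5 + g\right) 7 = 35 + 7 g$)
$T{\left(n \right)} = -34 - 7 n^{2}$ ($T{\left(n \right)} = 1 - \left(35 + 7 n n\right) = 1 - \left(35 + 7 n^{2}\right) = -34 - 7 n^{2}$)
$- 31 T{\left(-4 \right)} p{\left(1 \right)} = - 31 \left(-34 - 7 \left(-4\right)^{2}\right) 1 = - 31 \left(-34 - 112\right) 1 = \left(-31\right) \left(-146\right) 1 = 4526 \cdot 1 = 4526$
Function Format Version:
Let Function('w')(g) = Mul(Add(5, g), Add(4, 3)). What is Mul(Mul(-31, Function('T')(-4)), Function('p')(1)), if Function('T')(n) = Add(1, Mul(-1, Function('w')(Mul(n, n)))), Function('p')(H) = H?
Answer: 4526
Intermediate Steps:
Function('w')(g) = Add(35, Mul(7, g)) (Function('w')(g) = Mul(Add(5, g), 7) = Add(35, Mul(7, g)))
Function('T')(n) = Add(-34, Mul(-7, Pow(n, 2))) (Function('T')(n) = Add(1, Mul(-1, Add(35, Mul(7, Mul(n, n))))) = Add(1, Mul(-1, Add(35, Mul(7, Pow(n, 2))))) = Add(1, Add(-35, Mul(-7, Pow(n, 2)))) = Add(-34, Mul(-7, Pow(n, 2))))
Mul(Mul(-31, Function('T')(-4)), Function('p')(1)) = Mul(Mul(-31, Add(-34, Mul(-7, Pow(-4, 2)))), 1) = Mul(Mul(-31, Add(-34, Mul(-7, 16))), 1) = Mul(Mul(-31, Add(-34, -112)), 1) = Mul(Mul(-31, -146), 1) = Mul(4526, 1) = 4526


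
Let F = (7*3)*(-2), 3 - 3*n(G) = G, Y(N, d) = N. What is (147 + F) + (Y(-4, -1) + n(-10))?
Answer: 316/3 ≈ 105.33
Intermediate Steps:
n(G) = 1 - G/3
F = -42 (F = 21*(-2) = -42)
(147 + F) + (Y(-4, -1) + n(-10)) = (147 - 42) + (-4 + (1 - ⅓*(-10))) = 105 + (-4 + (1 + 10/3)) = 105 + (-4 + 13/3) = 105 + ⅓ = 316/3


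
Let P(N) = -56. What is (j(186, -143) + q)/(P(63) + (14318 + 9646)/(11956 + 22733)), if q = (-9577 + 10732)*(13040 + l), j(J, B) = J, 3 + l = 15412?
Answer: -126648694901/213180 ≈ -5.9409e+5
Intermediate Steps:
l = 15409 (l = -3 + 15412 = 15409)
q = 32858595 (q = (-9577 + 10732)*(13040 + 15409) = 1155*28449 = 32858595)
(j(186, -143) + q)/(P(63) + (14318 + 9646)/(11956 + 22733)) = (186 + 32858595)/(-56 + (14318 + 9646)/(11956 + 22733)) = 32858781/(-56 + 23964/34689) = 32858781/(-56 + 23964*(1/34689)) = 32858781/(-56 + 7988/11563) = 32858781/(-639540/11563) = 32858781*(-11563/639540) = -126648694901/213180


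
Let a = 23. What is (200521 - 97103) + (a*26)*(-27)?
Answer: 87272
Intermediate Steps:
(200521 - 97103) + (a*26)*(-27) = (200521 - 97103) + (23*26)*(-27) = 103418 + 598*(-27) = 103418 - 16146 = 87272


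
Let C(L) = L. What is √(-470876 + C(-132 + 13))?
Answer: I*√470995 ≈ 686.29*I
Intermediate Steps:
√(-470876 + C(-132 + 13)) = √(-470876 + (-132 + 13)) = √(-470876 - 119) = √(-470995) = I*√470995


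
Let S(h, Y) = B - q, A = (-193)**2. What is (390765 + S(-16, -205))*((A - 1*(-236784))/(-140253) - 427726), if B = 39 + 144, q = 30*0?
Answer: -7817673613102676/46751 ≈ -1.6722e+11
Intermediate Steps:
A = 37249
q = 0
B = 183
S(h, Y) = 183 (S(h, Y) = 183 - 1*0 = 183 + 0 = 183)
(390765 + S(-16, -205))*((A - 1*(-236784))/(-140253) - 427726) = (390765 + 183)*((37249 - 1*(-236784))/(-140253) - 427726) = 390948*((37249 + 236784)*(-1/140253) - 427726) = 390948*(274033*(-1/140253) - 427726) = 390948*(-274033/140253 - 427726) = 390948*(-59990128711/140253) = -7817673613102676/46751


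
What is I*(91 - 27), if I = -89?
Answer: -5696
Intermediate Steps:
I*(91 - 27) = -89*(91 - 27) = -89*64 = -5696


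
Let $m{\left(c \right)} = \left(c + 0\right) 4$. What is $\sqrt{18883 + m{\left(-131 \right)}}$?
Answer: $\sqrt{18359} \approx 135.5$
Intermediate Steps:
$m{\left(c \right)} = 4 c$ ($m{\left(c \right)} = c 4 = 4 c$)
$\sqrt{18883 + m{\left(-131 \right)}} = \sqrt{18883 + 4 \left(-131\right)} = \sqrt{18883 - 524} = \sqrt{18359}$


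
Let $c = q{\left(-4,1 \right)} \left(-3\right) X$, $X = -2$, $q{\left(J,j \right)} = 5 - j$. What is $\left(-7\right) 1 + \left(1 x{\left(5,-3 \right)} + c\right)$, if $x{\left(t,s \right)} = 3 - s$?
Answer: $23$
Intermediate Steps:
$c = 24$ ($c = \left(5 - 1\right) \left(-3\right) \left(-2\right) = 4 \left(-3\right) \left(-2\right) = \left(-12\right) \left(-2\right) = 24$)
$\left(-7\right) 1 + \left(1 x{\left(5,-3 \right)} + c\right) = \left(-7\right) 1 + \left(1 \left(3 - -3\right) + 24\right) = -7 + \left(1 \left(3 + 3\right) + 24\right) = -7 + \left(1 \cdot 6 + 24\right) = -7 + \left(6 + 24\right) = -7 + 30 = 23$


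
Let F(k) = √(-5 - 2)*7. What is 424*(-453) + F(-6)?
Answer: -192072 + 7*I*√7 ≈ -1.9207e+5 + 18.52*I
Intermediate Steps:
F(k) = 7*I*√7 (F(k) = √(-7)*7 = (I*√7)*7 = 7*I*√7)
424*(-453) + F(-6) = 424*(-453) + 7*I*√7 = -192072 + 7*I*√7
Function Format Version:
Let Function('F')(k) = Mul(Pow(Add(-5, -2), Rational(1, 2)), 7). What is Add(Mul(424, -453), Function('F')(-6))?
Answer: Add(-192072, Mul(7, I, Pow(7, Rational(1, 2)))) ≈ Add(-1.9207e+5, Mul(18.520, I))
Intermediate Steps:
Function('F')(k) = Mul(7, I, Pow(7, Rational(1, 2))) (Function('F')(k) = Mul(Pow(-7, Rational(1, 2)), 7) = Mul(Mul(I, Pow(7, Rational(1, 2))), 7) = Mul(7, I, Pow(7, Rational(1, 2))))
Add(Mul(424, -453), Function('F')(-6)) = Add(Mul(424, -453), Mul(7, I, Pow(7, Rational(1, 2)))) = Add(-192072, Mul(7, I, Pow(7, Rational(1, 2))))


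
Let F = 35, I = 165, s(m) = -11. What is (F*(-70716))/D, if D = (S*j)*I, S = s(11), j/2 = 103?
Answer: 82502/12463 ≈ 6.6198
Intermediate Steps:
j = 206 (j = 2*103 = 206)
S = -11
D = -373890 (D = -11*206*165 = -2266*165 = -373890)
(F*(-70716))/D = (35*(-70716))/(-373890) = -2475060*(-1/373890) = 82502/12463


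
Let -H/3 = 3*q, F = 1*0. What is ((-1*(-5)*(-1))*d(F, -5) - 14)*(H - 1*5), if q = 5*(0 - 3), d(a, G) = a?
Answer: -1820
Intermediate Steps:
F = 0
q = -15 (q = 5*(-3) = -15)
H = 135 (H = -9*(-15) = -3*(-45) = 135)
((-1*(-5)*(-1))*d(F, -5) - 14)*(H - 1*5) = ((-1*(-5)*(-1))*0 - 14)*(135 - 1*5) = ((5*(-1))*0 - 14)*(135 - 5) = (-5*0 - 14)*130 = (0 - 14)*130 = -14*130 = -1820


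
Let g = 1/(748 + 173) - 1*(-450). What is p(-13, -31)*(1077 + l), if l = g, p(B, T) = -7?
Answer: -9844576/921 ≈ -10689.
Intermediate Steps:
g = 414451/921 (g = 1/921 + 450 = 414451/921 ≈ 450.00)
l = 414451/921 ≈ 450.00
p(-13, -31)*(1077 + l) = -7*(1077 + 414451/921) = -7*1406368/921 = -9844576/921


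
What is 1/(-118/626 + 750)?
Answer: 313/234691 ≈ 0.0013337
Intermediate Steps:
1/(-118/626 + 750) = 1/(-118*1/626 + 750) = 1/(-59/313 + 750) = 1/(234691/313) = 313/234691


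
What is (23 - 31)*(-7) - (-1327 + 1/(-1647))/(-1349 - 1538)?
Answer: 264088214/4754889 ≈ 55.540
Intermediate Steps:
(23 - 31)*(-7) - (-1327 + 1/(-1647))/(-1349 - 1538) = -8*(-7) - (-1327 - 1/1647)/(-2887) = 56 - (-2185570)*(-1)/(1647*2887) = 56 - 1*2185570/4754889 = 56 - 2185570/4754889 = 264088214/4754889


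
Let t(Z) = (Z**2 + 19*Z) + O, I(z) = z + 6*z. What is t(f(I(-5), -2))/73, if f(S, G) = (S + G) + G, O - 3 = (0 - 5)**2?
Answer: 808/73 ≈ 11.068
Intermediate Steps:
O = 28 (O = 3 + (0 - 5)**2 = 3 + (-5)**2 = 3 + 25 = 28)
I(z) = 7*z
f(S, G) = S + 2*G (f(S, G) = (G + S) + G = S + 2*G)
t(Z) = 28 + Z**2 + 19*Z (t(Z) = (Z**2 + 19*Z) + 28 = 28 + Z**2 + 19*Z)
t(f(I(-5), -2))/73 = (28 + (7*(-5) + 2*(-2))**2 + 19*(7*(-5) + 2*(-2)))/73 = (28 + (-35 - 4)**2 + 19*(-35 - 4))*(1/73) = (28 + (-39)**2 + 19*(-39))*(1/73) = (28 + 1521 - 741)*(1/73) = 808*(1/73) = 808/73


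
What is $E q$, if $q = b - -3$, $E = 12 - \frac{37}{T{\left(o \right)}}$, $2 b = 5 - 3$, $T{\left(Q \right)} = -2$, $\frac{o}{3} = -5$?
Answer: $122$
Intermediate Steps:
$o = -15$ ($o = 3 \left(-5\right) = -15$)
$b = 1$ ($b = \frac{5 - 3}{2} = \frac{1}{2} \cdot 2 = 1$)
$E = \frac{61}{2}$ ($E = 12 - \frac{37}{-2} = 12 - 37 \left(- \frac{1}{2}\right) = 12 - - \frac{37}{2} = 12 + \frac{37}{2} = \frac{61}{2} \approx 30.5$)
$q = 4$ ($q = 1 - -3 = 1 + 3 = 4$)
$E q = \frac{61}{2} \cdot 4 = 122$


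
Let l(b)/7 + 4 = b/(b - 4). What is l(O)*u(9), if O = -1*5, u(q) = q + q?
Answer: -434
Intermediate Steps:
u(q) = 2*q
O = -5
l(b) = -28 + 7*b/(-4 + b) (l(b) = -28 + 7*(b/(b - 4)) = -28 + 7*(b/(-4 + b)) = -28 + 7*b/(-4 + b))
l(O)*u(9) = (7*(16 - 3*(-5))/(-4 - 5))*(2*9) = (7*(16 + 15)/(-9))*18 = (7*(-1/9)*31)*18 = -217/9*18 = -434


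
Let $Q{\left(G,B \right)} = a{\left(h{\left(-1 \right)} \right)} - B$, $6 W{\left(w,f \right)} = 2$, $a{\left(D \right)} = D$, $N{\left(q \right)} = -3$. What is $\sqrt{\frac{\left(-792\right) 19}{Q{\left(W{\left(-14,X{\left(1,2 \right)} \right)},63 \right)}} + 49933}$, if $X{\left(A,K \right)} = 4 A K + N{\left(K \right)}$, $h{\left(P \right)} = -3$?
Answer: $\sqrt{50161} \approx 223.97$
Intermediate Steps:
$X{\left(A,K \right)} = -3 + 4 A K$ ($X{\left(A,K \right)} = 4 A K - 3 = -3 + 4 A K$)
$W{\left(w,f \right)} = \frac{1}{3}$ ($W{\left(w,f \right)} = \frac{1}{6} \cdot 2 = \frac{1}{3}$)
$Q{\left(G,B \right)} = -3 - B$
$\sqrt{\frac{\left(-792\right) 19}{Q{\left(W{\left(-14,X{\left(1,2 \right)} \right)},63 \right)}} + 49933} = \sqrt{\frac{\left(-792\right) 19}{-3 - 63} + 49933} = \sqrt{- \frac{15048}{-3 - 63} + 49933} = \sqrt{- \frac{15048}{-66} + 49933} = \sqrt{\left(-15048\right) \left(- \frac{1}{66}\right) + 49933} = \sqrt{228 + 49933} = \sqrt{50161}$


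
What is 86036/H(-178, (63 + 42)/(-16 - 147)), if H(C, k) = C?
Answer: -43018/89 ≈ -483.35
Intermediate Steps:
86036/H(-178, (63 + 42)/(-16 - 147)) = 86036/(-178) = 86036*(-1/178) = -43018/89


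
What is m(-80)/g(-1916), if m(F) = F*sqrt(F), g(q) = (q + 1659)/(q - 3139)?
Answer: -1617600*I*sqrt(5)/257 ≈ -14074.0*I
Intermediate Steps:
g(q) = (1659 + q)/(-3139 + q)
m(F) = F**(3/2)
m(-80)/g(-1916) = (-80)**(3/2)/(((1659 - 1916)/(-3139 - 1916))) = (-320*I*sqrt(5))/((-257/(-5055))) = (-320*I*sqrt(5))/((-1/5055*(-257))) = (-320*I*sqrt(5))/(257/5055) = -320*I*sqrt(5)*(5055/257) = -1617600*I*sqrt(5)/257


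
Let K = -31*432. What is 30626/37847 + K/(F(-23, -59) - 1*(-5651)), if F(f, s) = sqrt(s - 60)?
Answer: -39295506223/25179230630 + 279*I*sqrt(119)/665290 ≈ -1.5606 + 0.0045747*I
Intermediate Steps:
F(f, s) = sqrt(-60 + s)
K = -13392
30626/37847 + K/(F(-23, -59) - 1*(-5651)) = 30626/37847 - 13392/(sqrt(-60 - 59) - 1*(-5651)) = 30626*(1/37847) - 13392/(sqrt(-119) + 5651) = 30626/37847 - 13392/(I*sqrt(119) + 5651) = 30626/37847 - 13392/(5651 + I*sqrt(119))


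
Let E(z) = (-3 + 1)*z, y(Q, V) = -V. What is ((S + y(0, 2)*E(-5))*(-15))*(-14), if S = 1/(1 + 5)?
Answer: -4165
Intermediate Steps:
E(z) = -2*z
S = 1/6 ≈ 0.16667
((S + y(0, 2)*E(-5))*(-15))*(-14) = ((1/6 + (-1*2)*(-2*(-5)))*(-15))*(-14) = ((1/6 - 2*10)*(-15))*(-14) = ((1/6 - 20)*(-15))*(-14) = -119/6*(-15)*(-14) = (595/2)*(-14) = -4165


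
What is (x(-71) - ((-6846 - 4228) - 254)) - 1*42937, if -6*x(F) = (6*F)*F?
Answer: -36650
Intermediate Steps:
x(F) = -F**2 (x(F) = -6*F*F/6 = -F**2)
(x(-71) - ((-6846 - 4228) - 254)) - 1*42937 = (-1*(-71)**2 - ((-6846 - 4228) - 254)) - 1*42937 = (-1*5041 - (-11074 - 254)) - 42937 = (-5041 - 1*(-11328)) - 42937 = (-5041 + 11328) - 42937 = 6287 - 42937 = -36650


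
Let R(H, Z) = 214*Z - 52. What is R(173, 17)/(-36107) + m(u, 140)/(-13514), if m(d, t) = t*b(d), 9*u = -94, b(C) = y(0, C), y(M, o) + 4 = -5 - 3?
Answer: 6099278/243974999 ≈ 0.025000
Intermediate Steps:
y(M, o) = -12 (y(M, o) = -4 + (-5 - 3) = -4 - 8 = -12)
b(C) = -12
u = -94/9 (u = (1/9)*(-94) = -94/9 ≈ -10.444)
R(H, Z) = -52 + 214*Z
m(d, t) = -12*t (m(d, t) = t*(-12) = -12*t)
R(173, 17)/(-36107) + m(u, 140)/(-13514) = (-52 + 214*17)/(-36107) - 12*140/(-13514) = (-52 + 3638)*(-1/36107) - 1680*(-1/13514) = 3586*(-1/36107) + 840/6757 = -3586/36107 + 840/6757 = 6099278/243974999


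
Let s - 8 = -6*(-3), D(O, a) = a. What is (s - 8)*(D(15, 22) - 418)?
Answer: -7128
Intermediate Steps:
s = 26 (s = 8 - 6*(-3) = 8 + 18 = 26)
(s - 8)*(D(15, 22) - 418) = (26 - 8)*(22 - 418) = 18*(-396) = -7128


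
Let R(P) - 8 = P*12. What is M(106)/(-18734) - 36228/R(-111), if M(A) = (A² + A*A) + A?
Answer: 81100260/3100477 ≈ 26.157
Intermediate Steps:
R(P) = 8 + 12*P (R(P) = 8 + P*12 = 8 + 12*P)
M(A) = A + 2*A² (M(A) = (A² + A²) + A = 2*A² + A = A + 2*A²)
M(106)/(-18734) - 36228/R(-111) = (106*(1 + 2*106))/(-18734) - 36228/(8 + 12*(-111)) = (106*(1 + 212))*(-1/18734) - 36228/(8 - 1332) = (106*213)*(-1/18734) - 36228/(-1324) = 22578*(-1/18734) - 36228*(-1/1324) = -11289/9367 + 9057/331 = 81100260/3100477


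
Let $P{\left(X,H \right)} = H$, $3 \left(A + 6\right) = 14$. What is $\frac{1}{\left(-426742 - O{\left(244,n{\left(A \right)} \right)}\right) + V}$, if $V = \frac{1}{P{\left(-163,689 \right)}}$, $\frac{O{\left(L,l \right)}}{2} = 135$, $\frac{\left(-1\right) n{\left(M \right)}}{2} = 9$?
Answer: $- \frac{689}{294211267} \approx -2.3419 \cdot 10^{-6}$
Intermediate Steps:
$A = - \frac{4}{3}$ ($A = -6 + \frac{1}{3} \cdot 14 = -6 + \frac{14}{3} = - \frac{4}{3} \approx -1.3333$)
$n{\left(M \right)} = -18$ ($n{\left(M \right)} = \left(-2\right) 9 = -18$)
$O{\left(L,l \right)} = 270$ ($O{\left(L,l \right)} = 2 \cdot 135 = 270$)
$V = \frac{1}{689} \approx 0.0014514$
$\frac{1}{\left(-426742 - O{\left(244,n{\left(A \right)} \right)}\right) + V} = \frac{1}{\left(-426742 - 270\right) + \frac{1}{689}} = \frac{1}{-427012 + \frac{1}{689}} = \frac{1}{- \frac{294211267}{689}} = - \frac{689}{294211267}$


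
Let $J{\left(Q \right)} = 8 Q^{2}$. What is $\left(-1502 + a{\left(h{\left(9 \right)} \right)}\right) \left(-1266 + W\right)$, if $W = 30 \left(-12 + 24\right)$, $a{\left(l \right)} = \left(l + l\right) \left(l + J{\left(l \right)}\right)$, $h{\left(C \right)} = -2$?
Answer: $1469532$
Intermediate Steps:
$a{\left(l \right)} = 2 l \left(l + 8 l^{2}\right)$ ($a{\left(l \right)} = \left(l + l\right) \left(l + 8 l^{2}\right) = 2 l \left(l + 8 l^{2}\right)$)
$W = 360$ ($W = 30 \cdot 12 = 360$)
$\left(-1502 + a{\left(h{\left(9 \right)} \right)}\right) \left(-1266 + W\right) = \left(-1502 + \left(-2\right)^{2} \left(2 + 16 \left(-2\right)\right)\right) \left(-1266 + 360\right) = \left(-1502 + 4 \left(2 - 32\right)\right) \left(-906\right) = \left(-1502 + 4 \left(-30\right)\right) \left(-906\right) = \left(-1502 - 120\right) \left(-906\right) = \left(-1622\right) \left(-906\right) = 1469532$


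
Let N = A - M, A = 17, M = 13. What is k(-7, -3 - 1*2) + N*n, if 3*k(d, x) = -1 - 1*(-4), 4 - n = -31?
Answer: 141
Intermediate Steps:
n = 35 (n = 4 - 1*(-31) = 4 + 31 = 35)
N = 4 (N = 17 - 1*13 = 17 - 13 = 4)
k(d, x) = 1 (k(d, x) = (-1 - 1*(-4))/3 = (-1 + 4)/3 = (⅓)*3 = 1)
k(-7, -3 - 1*2) + N*n = 1 + 4*35 = 1 + 140 = 141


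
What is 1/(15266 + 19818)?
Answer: 1/35084 ≈ 2.8503e-5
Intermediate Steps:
1/(15266 + 19818) = 1/35084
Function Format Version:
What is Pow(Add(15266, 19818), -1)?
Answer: Rational(1, 35084) ≈ 2.8503e-5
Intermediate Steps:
Pow(Add(15266, 19818), -1) = Pow(35084, -1) = Rational(1, 35084)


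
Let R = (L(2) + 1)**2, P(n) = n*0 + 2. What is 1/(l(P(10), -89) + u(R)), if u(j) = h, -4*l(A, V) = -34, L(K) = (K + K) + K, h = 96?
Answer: 2/209 ≈ 0.0095694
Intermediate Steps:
L(K) = 3*K (L(K) = 2*K + K = 3*K)
P(n) = 2 (P(n) = 0 + 2 = 2)
l(A, V) = 17/2 (l(A, V) = -1/4*(-34) = 17/2)
R = 49 (R = (3*2 + 1)**2 = (6 + 1)**2 = 7**2 = 49)
u(j) = 96
1/(l(P(10), -89) + u(R)) = 1/(17/2 + 96) = 1/(209/2) = 2/209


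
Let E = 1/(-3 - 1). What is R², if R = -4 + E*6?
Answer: 121/4 ≈ 30.250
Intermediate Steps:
E = -¼ (E = 1/(-4) = -¼ ≈ -0.25000)
R = -11/2 (R = -4 - ¼*6 = -4 - 3/2 = -11/2 ≈ -5.5000)
R² = (-11/2)² = 121/4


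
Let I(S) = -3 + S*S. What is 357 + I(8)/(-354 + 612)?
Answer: 92167/258 ≈ 357.24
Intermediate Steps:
I(S) = -3 + S²
357 + I(8)/(-354 + 612) = 357 + (-3 + 8²)/(-354 + 612) = 357 + (-3 + 64)/258 = 357 + 61*(1/258) = 357 + 61/258 = 92167/258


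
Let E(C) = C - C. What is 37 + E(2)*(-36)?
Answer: 37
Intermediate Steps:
E(C) = 0
37 + E(2)*(-36) = 37 + 0*(-36) = 37 + 0 = 37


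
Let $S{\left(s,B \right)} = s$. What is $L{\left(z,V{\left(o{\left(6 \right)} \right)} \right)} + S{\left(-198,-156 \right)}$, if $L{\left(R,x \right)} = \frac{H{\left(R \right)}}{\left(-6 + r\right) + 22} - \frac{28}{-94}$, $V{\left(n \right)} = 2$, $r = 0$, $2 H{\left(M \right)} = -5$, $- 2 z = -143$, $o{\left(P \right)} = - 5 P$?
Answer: $- \frac{297579}{1504} \approx -197.86$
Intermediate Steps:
$z = \frac{143}{2}$ ($z = \left(- \frac{1}{2}\right) \left(-143\right) = \frac{143}{2} \approx 71.5$)
$H{\left(M \right)} = - \frac{5}{2}$ ($H{\left(M \right)} = \frac{1}{2} \left(-5\right) = - \frac{5}{2}$)
$L{\left(R,x \right)} = \frac{213}{1504}$ ($L{\left(R,x \right)} = - \frac{5}{2 \left(\left(-6 + 0\right) + 22\right)} - \frac{28}{-94} = - \frac{5}{2 \left(-6 + 22\right)} - - \frac{14}{47} = - \frac{5}{2 \cdot 16} + \frac{14}{47} = \left(- \frac{5}{2}\right) \frac{1}{16} + \frac{14}{47} = - \frac{5}{32} + \frac{14}{47} = \frac{213}{1504}$)
$L{\left(z,V{\left(o{\left(6 \right)} \right)} \right)} + S{\left(-198,-156 \right)} = \frac{213}{1504} - 198 = - \frac{297579}{1504}$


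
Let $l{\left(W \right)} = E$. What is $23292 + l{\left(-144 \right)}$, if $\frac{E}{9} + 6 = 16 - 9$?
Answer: $23301$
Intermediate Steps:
$E = 9$ ($E = -54 + 9 \left(16 - 9\right) = -54 + 9 \cdot 7 = -54 + 63 = 9$)
$l{\left(W \right)} = 9$
$23292 + l{\left(-144 \right)} = 23292 + 9 = 23301$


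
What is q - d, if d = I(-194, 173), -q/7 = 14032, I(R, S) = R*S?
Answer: -64662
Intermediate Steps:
q = -98224 (q = -7*14032 = -98224)
d = -33562 (d = -194*173 = -33562)
q - d = -98224 - 1*(-33562) = -98224 + 33562 = -64662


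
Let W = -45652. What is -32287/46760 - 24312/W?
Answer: -84284251/533671880 ≈ -0.15793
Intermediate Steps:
-32287/46760 - 24312/W = -32287/46760 - 24312/(-45652) = -32287*1/46760 - 24312*(-1/45652) = -32287/46760 + 6078/11413 = -84284251/533671880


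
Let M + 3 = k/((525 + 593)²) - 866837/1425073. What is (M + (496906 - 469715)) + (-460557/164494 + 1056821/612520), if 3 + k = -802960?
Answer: 46913499807839372282686697/1725669864144329400440 ≈ 27186.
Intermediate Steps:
k = -802963 (k = -3 - 802960 = -802963)
M = -582420007311/137017918804 (M = -3 + (-802963/(525 + 593)² - 866837/1425073) = -3 + (-802963/(1118²) - 866837*1/1425073) = -3 + (-802963/1249924 - 866837/1425073) = -3 - 171366250899/137017918804 = -582420007311/137017918804 ≈ -4.2507)
(M + (496906 - 469715)) + (-460557/164494 + 1056821/612520) = (-582420007311/137017918804 + (496906 - 469715)) + (-460557/164494 + 1056821/612520) = (-582420007311/137017918804 + 27191) + (-460557*1/164494 + 1056821*(1/612520)) = 3725071810192253/137017918804 + (-460557/164494 + 1056821/612520) = 3725071810192253/137017918804 - 54129830033/50377932440 = 46913499807839372282686697/1725669864144329400440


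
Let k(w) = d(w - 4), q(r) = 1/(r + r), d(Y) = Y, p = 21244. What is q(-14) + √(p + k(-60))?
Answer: -1/28 + 2*√5295 ≈ 145.50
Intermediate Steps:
q(r) = 1/(2*r)
k(w) = -4 + w (k(w) = w - 4 = -4 + w)
q(-14) + √(p + k(-60)) = (½)/(-14) + √(21244 + (-4 - 60)) = (½)*(-1/14) + √(21244 - 64) = -1/28 + √21180 = -1/28 + 2*√5295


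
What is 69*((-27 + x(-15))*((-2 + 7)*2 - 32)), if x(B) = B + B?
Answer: 86526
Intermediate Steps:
x(B) = 2*B
69*((-27 + x(-15))*((-2 + 7)*2 - 32)) = 69*((-27 + 2*(-15))*((-2 + 7)*2 - 32)) = 69*((-27 - 30)*(5*2 - 32)) = 69*(-57*(10 - 32)) = 69*(-57*(-22)) = 69*1254 = 86526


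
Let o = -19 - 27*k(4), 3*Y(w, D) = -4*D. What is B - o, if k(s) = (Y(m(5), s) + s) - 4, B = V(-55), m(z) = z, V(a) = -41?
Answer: -166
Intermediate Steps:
Y(w, D) = -4*D/3 (Y(w, D) = (-4*D)/3 = -4*D/3)
B = -41
k(s) = -4 - s/3 (k(s) = (-4*s/3 + s) - 4 = -s/3 - 4 = -4 - s/3)
o = 125 (o = -19 - 27*(-4 - ⅓*4) = -19 - 27*(-4 - 4/3) = -19 - 27*(-16/3) = -19 + 144 = 125)
B - o = -41 - 1*125 = -41 - 125 = -166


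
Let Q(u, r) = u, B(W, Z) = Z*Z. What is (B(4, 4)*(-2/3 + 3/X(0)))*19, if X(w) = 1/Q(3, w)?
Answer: 7600/3 ≈ 2533.3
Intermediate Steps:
B(W, Z) = Z**2
X(w) = 1/3
(B(4, 4)*(-2/3 + 3/X(0)))*19 = (4**2*(-2/3 + 3/(1/3)))*19 = (16*(-2*1/3 + 3*3))*19 = (16*(-2/3 + 9))*19 = (16*(25/3))*19 = (400/3)*19 = 7600/3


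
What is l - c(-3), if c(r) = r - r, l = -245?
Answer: -245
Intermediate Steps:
c(r) = 0
l - c(-3) = -245 - 1*0 = -245 + 0 = -245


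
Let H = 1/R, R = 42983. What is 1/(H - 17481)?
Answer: -42983/751385822 ≈ -5.7205e-5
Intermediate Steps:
H = 1/42983 ≈ 2.3265e-5
1/(H - 17481) = 1/(1/42983 - 17481) = 1/(-751385822/42983) = -42983/751385822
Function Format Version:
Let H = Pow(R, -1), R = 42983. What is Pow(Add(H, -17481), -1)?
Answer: Rational(-42983, 751385822) ≈ -5.7205e-5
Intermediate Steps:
H = Rational(1, 42983) (H = Pow(42983, -1) = Rational(1, 42983) ≈ 2.3265e-5)
Pow(Add(H, -17481), -1) = Pow(Add(Rational(1, 42983), -17481), -1) = Pow(Rational(-751385822, 42983), -1) = Rational(-42983, 751385822)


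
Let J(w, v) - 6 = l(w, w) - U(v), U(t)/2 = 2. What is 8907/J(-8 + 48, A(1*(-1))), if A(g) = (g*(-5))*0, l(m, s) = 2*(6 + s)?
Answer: 8907/94 ≈ 94.755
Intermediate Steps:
U(t) = 4 (U(t) = 2*2 = 4)
l(m, s) = 12 + 2*s
A(g) = 0 (A(g) = -5*g*0 = 0)
J(w, v) = 14 + 2*w (J(w, v) = 6 + ((12 + 2*w) - 1*4) = 6 + ((12 + 2*w) - 4) = 6 + (8 + 2*w) = 14 + 2*w)
8907/J(-8 + 48, A(1*(-1))) = 8907/(14 + 2*(-8 + 48)) = 8907/(14 + 2*40) = 8907/(14 + 80) = 8907/94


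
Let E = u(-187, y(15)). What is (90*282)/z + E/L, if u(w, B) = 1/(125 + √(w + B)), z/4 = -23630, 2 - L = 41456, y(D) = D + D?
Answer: (-26302563*√157 + 3287822738*I)/(97955802*(√157 - 125*I)) ≈ -0.26851 + 1.9158e-8*I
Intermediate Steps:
y(D) = 2*D
L = -41454 (L = 2 - 1*41456 = 2 - 41456 = -41454)
z = -94520 (z = 4*(-23630) = -94520)
u(w, B) = 1/(125 + √(B + w))
E = 1/(125 + I*√157) (E = 1/(125 + √(2*15 - 187)) = 1/(125 + √(30 - 187)) = 1/(125 + √(-157)) = 1/(125 + I*√157) ≈ 0.0079204 - 0.00079394*I)
(90*282)/z + E/L = (90*282)/(-94520) + (125/15782 - I*√157/15782)/(-41454) = 25380*(-1/94520) + (125/15782 - I*√157/15782)*(-1/41454) = -1269/4726 + (-125/654227028 + I*√157/654227028) = -415107344641/1545938467164 + I*√157/654227028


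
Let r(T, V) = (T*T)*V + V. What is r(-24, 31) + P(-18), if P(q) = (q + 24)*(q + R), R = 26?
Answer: 17935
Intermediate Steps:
P(q) = (24 + q)*(26 + q) (P(q) = (q + 24)*(q + 26) = (24 + q)*(26 + q))
r(T, V) = V + V*T**2 (r(T, V) = T**2*V + V = V*T**2 + V = V + V*T**2)
r(-24, 31) + P(-18) = 31*(1 + (-24)**2) + (624 + (-18)**2 + 50*(-18)) = 31*(1 + 576) + (624 + 324 - 900) = 31*577 + 48 = 17887 + 48 = 17935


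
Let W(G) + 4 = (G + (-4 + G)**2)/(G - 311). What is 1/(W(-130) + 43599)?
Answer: 147/6402523 ≈ 2.2960e-5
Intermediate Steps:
W(G) = -4 + (G + (-4 + G)**2)/(-311 + G) (W(G) = -4 + (G + (-4 + G)**2)/(G - 311) = -4 + (G + (-4 + G)**2)/(-311 + G))
1/(W(-130) + 43599) = 1/((1260 + (-130)**2 - 11*(-130))/(-311 - 130) + 43599) = 1/((1260 + 16900 + 1430)/(-441) + 43599) = 1/(-1/441*19590 + 43599) = 1/(-6530/147 + 43599) = 1/(6402523/147) = 147/6402523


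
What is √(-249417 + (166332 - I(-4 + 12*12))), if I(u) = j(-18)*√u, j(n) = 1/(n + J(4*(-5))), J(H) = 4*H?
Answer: √(-4071165 + √35)/7 ≈ 288.24*I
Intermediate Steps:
j(n) = 1/(-80 + n) (j(n) = 1/(n + 4*(4*(-5))) = 1/(n + 4*(-20)) = 1/(n - 80) = 1/(-80 + n))
I(u) = -√u/98 (I(u) = √u/(-80 - 18) = √u/(-98) = -√u/98)
√(-249417 + (166332 - I(-4 + 12*12))) = √(-249417 + (166332 - (-1)*√(-4 + 12*12)/98)) = √(-249417 + (166332 - (-1)*√(-4 + 144)/98)) = √(-249417 + (166332 - (-1)*√140/98)) = √(-249417 + (166332 - (-1)*2*√35/98)) = √(-249417 + (166332 - (-1)*√35/49)) = √(-249417 + (166332 + √35/49)) = √(-83085 + √35/49)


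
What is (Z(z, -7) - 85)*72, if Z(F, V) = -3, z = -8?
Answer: -6336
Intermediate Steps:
(Z(z, -7) - 85)*72 = (-3 - 85)*72 = -88*72 = -6336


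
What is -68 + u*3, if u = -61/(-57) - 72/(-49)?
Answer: -56215/931 ≈ -60.381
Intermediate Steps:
u = 7093/2793 (u = -61*(-1/57) - 72*(-1/49) = 61/57 + 72/49 = 7093/2793 ≈ 2.5396)
-68 + u*3 = -68 + (7093/2793)*3 = -68 + 7093/931 = -56215/931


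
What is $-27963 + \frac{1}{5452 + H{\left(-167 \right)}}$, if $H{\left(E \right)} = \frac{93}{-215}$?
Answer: $- \frac{32775068566}{1172087} \approx -27963.0$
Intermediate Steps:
$H{\left(E \right)} = - \frac{93}{215}$ ($H{\left(E \right)} = 93 \left(- \frac{1}{215}\right) = - \frac{93}{215}$)
$-27963 + \frac{1}{5452 + H{\left(-167 \right)}} = -27963 + \frac{1}{5452 - \frac{93}{215}} = -27963 + \frac{1}{\frac{1172087}{215}} = -27963 + \frac{215}{1172087} = - \frac{32775068566}{1172087}$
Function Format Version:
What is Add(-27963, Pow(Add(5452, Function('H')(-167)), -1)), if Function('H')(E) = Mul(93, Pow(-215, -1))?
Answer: Rational(-32775068566, 1172087) ≈ -27963.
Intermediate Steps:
Function('H')(E) = Rational(-93, 215) (Function('H')(E) = Mul(93, Rational(-1, 215)) = Rational(-93, 215))
Add(-27963, Pow(Add(5452, Function('H')(-167)), -1)) = Add(-27963, Pow(Add(5452, Rational(-93, 215)), -1)) = Add(-27963, Pow(Rational(1172087, 215), -1)) = Add(-27963, Rational(215, 1172087)) = Rational(-32775068566, 1172087)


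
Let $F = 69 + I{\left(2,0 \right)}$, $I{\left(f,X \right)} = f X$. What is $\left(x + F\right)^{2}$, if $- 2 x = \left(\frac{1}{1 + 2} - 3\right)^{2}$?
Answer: $\frac{346921}{81} \approx 4283.0$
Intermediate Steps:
$I{\left(f,X \right)} = X f$
$F = 69$ ($F = 69 + 0 \cdot 2 = 69 + 0 = 69$)
$x = - \frac{32}{9}$ ($x = - \frac{\left(\frac{1}{1 + 2} - 3\right)^{2}}{2} = - \frac{\left(\frac{1}{3} - 3\right)^{2}}{2} = - \frac{\left(- \frac{8}{3}\right)^{2}}{2} = \left(- \frac{1}{2}\right) \frac{64}{9} = - \frac{32}{9} \approx -3.5556$)
$\left(x + F\right)^{2} = \left(- \frac{32}{9} + 69\right)^{2} = \left(\frac{589}{9}\right)^{2} = \frac{346921}{81}$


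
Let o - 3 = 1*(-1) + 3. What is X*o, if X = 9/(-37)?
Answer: -45/37 ≈ -1.2162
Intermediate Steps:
X = -9/37 (X = 9*(-1/37) = -9/37 ≈ -0.24324)
o = 5 (o = 3 + (1*(-1) + 3) = 3 + (-1 + 3) = 3 + 2 = 5)
X*o = -9/37*5 = -45/37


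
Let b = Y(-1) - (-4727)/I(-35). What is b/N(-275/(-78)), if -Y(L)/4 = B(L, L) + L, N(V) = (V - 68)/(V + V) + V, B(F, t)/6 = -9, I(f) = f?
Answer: -6377085/421771 ≈ -15.120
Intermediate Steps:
B(F, t) = -54 (B(F, t) = 6*(-9) = -54)
N(V) = V + (-68 + V)/(2*V) (N(V) = (-68 + V)/((2*V)) + V = (-68 + V)*(1/(2*V)) + V = (-68 + V)/(2*V) + V = V + (-68 + V)/(2*V))
Y(L) = 216 - 4*L (Y(L) = -4*(-54 + L) = 216 - 4*L)
b = 2973/35 (b = (216 - 4*(-1)) - (-4727)/(-35) = (216 + 4) - (-4727)*(-1)/35 = 220 - 1*4727/35 = 220 - 4727/35 = 2973/35 ≈ 84.943)
b/N(-275/(-78)) = 2973/(35*(½ - 275/(-78) - 34/((-275/(-78))))) = 2973/(35*(½ - 275*(-1/78) - 34/((-275*(-1/78))))) = 2973/(35*(½ + 275/78 - 34/275/78)) = 2973/(35*(½ + 275/78 - 34*78/275)) = 2973/(35*(½ + 275/78 - 2652/275)) = 2973/(35*(-60253/10725)) = (2973/35)*(-10725/60253) = -6377085/421771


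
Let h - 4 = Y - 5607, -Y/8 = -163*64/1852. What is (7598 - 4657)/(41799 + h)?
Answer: 80099/987036 ≈ 0.081151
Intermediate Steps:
Y = 20864/463 (Y = -8*(-163*64)/1852 = -(-83456)/1852 = -8*(-2608/463) = 20864/463 ≈ 45.063)
h = -2573325/463 (h = 4 + (20864/463 - 5607) = 4 - 2575177/463 = -2573325/463 ≈ -5557.9)
(7598 - 4657)/(41799 + h) = (7598 - 4657)/(41799 - 2573325/463) = 2941/(16779612/463) = 2941*(463/16779612) = 80099/987036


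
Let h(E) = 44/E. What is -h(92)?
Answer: -11/23 ≈ -0.47826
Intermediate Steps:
-h(92) = -44/92 = -1*11/23 = -11/23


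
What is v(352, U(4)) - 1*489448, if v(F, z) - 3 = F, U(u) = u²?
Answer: -489093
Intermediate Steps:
v(F, z) = 3 + F
v(352, U(4)) - 1*489448 = (3 + 352) - 1*489448 = 355 - 489448 = -489093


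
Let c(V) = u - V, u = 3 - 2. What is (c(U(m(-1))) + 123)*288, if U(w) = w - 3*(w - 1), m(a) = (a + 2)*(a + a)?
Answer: 33696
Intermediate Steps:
m(a) = 2*a*(2 + a) (m(a) = (2 + a)*(2*a) = 2*a*(2 + a))
u = 1
U(w) = 3 - 2*w (U(w) = w - 3*(-1 + w) = w + (3 - 3*w) = 3 - 2*w)
c(V) = 1 - V
(c(U(m(-1))) + 123)*288 = ((1 - (3 - 4*(-1)*(2 - 1))) + 123)*288 = ((1 - (3 - 4*(-1))) + 123)*288 = ((1 - (3 - 2*(-2))) + 123)*288 = ((1 - (3 + 4)) + 123)*288 = ((1 - 1*7) + 123)*288 = ((1 - 7) + 123)*288 = (-6 + 123)*288 = 117*288 = 33696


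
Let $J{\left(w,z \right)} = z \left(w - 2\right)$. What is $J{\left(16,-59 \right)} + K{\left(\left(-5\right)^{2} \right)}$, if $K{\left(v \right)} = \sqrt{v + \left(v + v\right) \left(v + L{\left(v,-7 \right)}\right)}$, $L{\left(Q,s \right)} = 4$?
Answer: $-826 + 5 \sqrt{59} \approx -787.59$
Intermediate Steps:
$J{\left(w,z \right)} = z \left(-2 + w\right)$
$K{\left(v \right)} = \sqrt{v + 2 v \left(4 + v\right)}$ ($K{\left(v \right)} = \sqrt{v + \left(v + v\right) \left(v + 4\right)} = \sqrt{v + 2 v \left(4 + v\right)}$)
$J{\left(16,-59 \right)} + K{\left(\left(-5\right)^{2} \right)} = - 59 \left(-2 + 16\right) + \sqrt{\left(-5\right)^{2} \left(9 + 2 \left(-5\right)^{2}\right)} = \left(-59\right) 14 + \sqrt{25 \left(9 + 2 \cdot 25\right)} = -826 + \sqrt{25 \left(9 + 50\right)} = -826 + \sqrt{25 \cdot 59} = -826 + \sqrt{1475} = -826 + 5 \sqrt{59}$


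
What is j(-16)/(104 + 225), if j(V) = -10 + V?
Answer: -26/329 ≈ -0.079027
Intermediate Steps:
j(-16)/(104 + 225) = (-10 - 16)/(104 + 225) = -26/329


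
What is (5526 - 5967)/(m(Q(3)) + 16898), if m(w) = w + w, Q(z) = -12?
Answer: -441/16874 ≈ -0.026135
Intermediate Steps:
m(w) = 2*w
(5526 - 5967)/(m(Q(3)) + 16898) = (5526 - 5967)/(2*(-12) + 16898) = -441/(-24 + 16898) = -441/16874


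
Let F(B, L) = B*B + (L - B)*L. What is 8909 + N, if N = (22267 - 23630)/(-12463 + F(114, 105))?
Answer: 3671871/412 ≈ 8912.3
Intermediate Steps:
F(B, L) = B² + L*(L - B)
N = 1363/412 (N = (22267 - 23630)/(-12463 + (114² + 105² - 1*114*105)) = -1363/(-12463 + (12996 + 11025 - 11970)) = -1363/(-12463 + 12051) = -1363/(-412) = -1363*(-1/412) = 1363/412 ≈ 3.3083)
8909 + N = 8909 + 1363/412 = 3671871/412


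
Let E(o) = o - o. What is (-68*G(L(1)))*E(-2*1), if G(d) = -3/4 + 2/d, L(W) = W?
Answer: 0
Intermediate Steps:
E(o) = 0
G(d) = -¾ + 2/d (G(d) = -3*¼ + 2/d = -¾ + 2/d)
(-68*G(L(1)))*E(-2*1) = -68*(-¾ + 2/1)*0 = -68*(-¾ + 2*1)*0 = -68*(-¾ + 2)*0 = -68*5/4*0 = -85*0 = 0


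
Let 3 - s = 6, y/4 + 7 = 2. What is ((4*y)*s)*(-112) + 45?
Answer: -26835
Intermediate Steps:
y = -20 (y = -28 + 4*2 = -28 + 8 = -20)
s = -3 (s = 3 - 1*6 = 3 - 6 = -3)
((4*y)*s)*(-112) + 45 = ((4*(-20))*(-3))*(-112) + 45 = -80*(-3)*(-112) + 45 = 240*(-112) + 45 = -26880 + 45 = -26835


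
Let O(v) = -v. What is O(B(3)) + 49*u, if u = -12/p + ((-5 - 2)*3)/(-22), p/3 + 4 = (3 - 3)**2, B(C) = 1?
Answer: 2085/22 ≈ 94.773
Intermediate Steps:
p = -12 (p = -12 + 3*(3 - 3)**2 = -12 + 3*0**2 = -12 + 3*0 = -12 + 0 = -12)
u = 43/22 (u = -12/(-12) + ((-5 - 2)*3)/(-22) = -12*(-1/12) - 7*3*(-1/22) = 1 - 21*(-1/22) = 1 + 21/22 = 43/22 ≈ 1.9545)
O(B(3)) + 49*u = -1*1 + 49*(43/22) = -1 + 2107/22 = 2085/22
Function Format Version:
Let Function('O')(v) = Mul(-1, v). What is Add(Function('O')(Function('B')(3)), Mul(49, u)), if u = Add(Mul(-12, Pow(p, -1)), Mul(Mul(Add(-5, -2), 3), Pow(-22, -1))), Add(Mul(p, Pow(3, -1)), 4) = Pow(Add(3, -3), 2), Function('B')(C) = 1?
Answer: Rational(2085, 22) ≈ 94.773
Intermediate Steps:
p = -12 (p = Add(-12, Mul(3, Pow(Add(3, -3), 2))) = Add(-12, Mul(3, Pow(0, 2))) = Add(-12, Mul(3, 0)) = Add(-12, 0) = -12)
u = Rational(43, 22) (u = Add(Mul(-12, Pow(-12, -1)), Mul(Mul(Add(-5, -2), 3), Pow(-22, -1))) = Add(Mul(-12, Rational(-1, 12)), Mul(Mul(-7, 3), Rational(-1, 22))) = Add(1, Mul(-21, Rational(-1, 22))) = Add(1, Rational(21, 22)) = Rational(43, 22) ≈ 1.9545)
Add(Function('O')(Function('B')(3)), Mul(49, u)) = Add(Mul(-1, 1), Mul(49, Rational(43, 22))) = Add(-1, Rational(2107, 22)) = Rational(2085, 22)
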